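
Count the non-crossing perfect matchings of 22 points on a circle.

This is counted by the nth Catalan number C_n. Here n = 22/2 = 11.
C_n = (2n)!/(n!(n+1)!), so C_{11} = 22!/(11! x 12!) = C(22,11)/12 = 705432/12.

Final answer: C_{11} = 58786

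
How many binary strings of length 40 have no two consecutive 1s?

Classify by the final bit: ...0 gives a(n-1) strings, ...01 gives a(n-2) strings. Thus a(n) = a(n-1) + a(n-2) with a(1)=2, a(2)=3.
Iterating the recurrence: a(1)=2, a(2)=3, a(3)=5, a(4)=8, a(5)=13, a(6)=21, a(7)=34, a(8)=55, a(9)=89, a(10)=144, a(11)=233, a(12)=377, a(13)=610, a(14)=987, a(15)=1597, a(16)=2584, a(17)=4181, a(18)=6765, a(19)=10946, a(20)=17711, a(21)=28657, a(22)=46368, a(23)=75025, a(24)=121393, a(25)=196418, a(26)=317811, a(27)=514229, a(28)=832040, a(29)=1346269, a(30)=2178309, a(31)=3524578, a(32)=5702887, a(33)=9227465, a(34)=14930352, a(35)=24157817, a(36)=39088169, a(37)=63245986, a(38)=102334155, a(39)=165580141, a(40)=267914296.

Final answer: 267914296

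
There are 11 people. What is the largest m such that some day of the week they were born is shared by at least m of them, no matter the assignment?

There are 7 possible values for day of the week they were born. With 11 people and 7 categories, by pigeonhole: ceiling(11/7).

Final answer: 2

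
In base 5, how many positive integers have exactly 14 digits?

In base 5, the leading digit has 4 choices (1..4); each of the remaining 13 digits has 5 choices.
Total: 4 x 5^13.

Final answer: 4882812500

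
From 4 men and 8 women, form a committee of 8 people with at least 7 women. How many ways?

Sum over valid woman counts:
C(8,7)C(4,1) = 32
C(8,8)C(4,0) = 1
Total: 32 + 1.

Final answer: 33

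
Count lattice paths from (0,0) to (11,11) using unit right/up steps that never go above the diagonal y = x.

Total monotonic paths to (11,11): C(22,11) = 705432.
Reflecting each bad path at its first crossing gives a bijection with paths to (10,12): C(22,12) = 646646.
Valid Dyck paths: 705432 - 646646.
(These counts are the Catalan numbers.)

Final answer: C_{11} = 58786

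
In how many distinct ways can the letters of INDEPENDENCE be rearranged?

Letters (C:1, D:2, E:4, I:1, N:3, P:1). Total letters: 12.
Permutations = 12!/(4! x 3! x 2!).

Final answer: 1663200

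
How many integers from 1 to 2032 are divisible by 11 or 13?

Multiples of 11: 184. Multiples of 13: 156. Of both (lcm=143): 14.
By inclusion-exclusion: 184 + 156 - 14.

Final answer: 326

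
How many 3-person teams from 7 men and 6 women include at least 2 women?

Sum over valid woman counts:
C(6,2)C(7,1) = 105
C(6,3)C(7,0) = 20
Total: 105 + 20.

Final answer: 125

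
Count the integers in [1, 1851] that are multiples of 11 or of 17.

Multiples of 11: 168. Multiples of 17: 108. Of both (lcm=187): 9.
By inclusion-exclusion: 168 + 108 - 9.

Final answer: 267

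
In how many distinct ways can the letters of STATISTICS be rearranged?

Letters (A:1, C:1, I:2, S:3, T:3). Total letters: 10.
Permutations = 10!/(3! x 3! x 2!).

Final answer: 50400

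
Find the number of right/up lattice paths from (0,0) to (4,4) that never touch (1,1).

Total paths to (4,4): C(8,4) = 70.
Paths through (1,1): C(2,1) x C(6,3) = 40.
Avoiding (1,1): 70 - 40.

Final answer: 30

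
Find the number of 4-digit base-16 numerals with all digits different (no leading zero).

The leading digit has 15 choices (anything but zero); the next has 15 (anything but the first), then 14, and so on, one fewer each time.
Total: 15 x 15 x 14 x 13.

Final answer: 40950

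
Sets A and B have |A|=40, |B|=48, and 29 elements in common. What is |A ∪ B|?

|A union B| = |A| + |B| - |A intersect B| = 40 + 48 - 29.

Final answer: 59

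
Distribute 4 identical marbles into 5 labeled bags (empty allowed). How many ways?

Stars and bars: C(n+k-1, k-1) = C(8,4).

Final answer: C(8,4) = 70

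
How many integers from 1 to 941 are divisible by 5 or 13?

Multiples of 5: 188. Multiples of 13: 72. Of both (lcm=65): 14.
By inclusion-exclusion: 188 + 72 - 14.

Final answer: 246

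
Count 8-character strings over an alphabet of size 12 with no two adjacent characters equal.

First character: 12 choices. Each subsequent: 11 choices (must differ from the previous one).
Total: 12 x 11^7.

Final answer: 12 x 11^{7} = 233846052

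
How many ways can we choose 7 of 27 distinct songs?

C(27,7) = 27!/(7! x 20!).

Final answer: \binom{27}{7} = 888030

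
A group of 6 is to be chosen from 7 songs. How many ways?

C(7,6) = 7!/(6! x (7-6)!).

Final answer: C(7,6) = 7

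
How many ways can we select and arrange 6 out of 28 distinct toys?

P(28,6) = 28!/(28-6)! = 28!/22!.

Final answer: P(28,6) = 271252800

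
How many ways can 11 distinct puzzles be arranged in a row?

The number of ways to arrange 11 distinct objects is 11!.

Final answer: 11! = 39916800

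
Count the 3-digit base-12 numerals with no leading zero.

Leading digit: 11 options (nonzero). Other 2 digit(s): 12 options each.
Total: 11 x 12^2.

Final answer: 1584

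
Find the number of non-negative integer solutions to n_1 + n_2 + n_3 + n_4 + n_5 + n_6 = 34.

Stars and bars with 34 stars and 5 bars:
C(34+6-1, 6-1) = C(39,5).

Final answer: C(39,5) = 575757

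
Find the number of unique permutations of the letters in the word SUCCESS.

Letters (C:2, E:1, S:3, U:1). Total letters: 7.
Permutations = 7!/(3! x 2!).

Final answer: 420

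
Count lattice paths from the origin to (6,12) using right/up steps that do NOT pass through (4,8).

Total paths to (6,12): C(18,12) = 18564.
Paths through (4,8): C(12,8) x C(6,4) = 7425.
Avoiding (4,8): 18564 - 7425.

Final answer: 11139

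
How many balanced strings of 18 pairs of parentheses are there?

This is counted by the nth Catalan number C_n. Here n = 18 (pairs).
C_n = C(2n,n)/(n+1), so C_{18} = C(36,18)/19 = 9075135300/19.

Final answer: C_{18} = 477638700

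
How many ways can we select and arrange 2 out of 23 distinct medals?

P(23,2) = 23!/(23-2)! = 23!/21!.

Final answer: P(23,2) = 506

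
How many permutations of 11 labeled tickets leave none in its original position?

Derangements satisfy D(n) = (n-1)(D(n-1) + D(n-2)), starting from D(0)=1, D(1)=0.
D(2) = 1 x (0 + 1) = 1
D(3) = 2 x (1 + 0) = 2
D(4) = 3 x (2 + 1) = 9
D(5) = 4 x (9 + 2) = 44
D(6) = 5 x (44 + 9) = 265
D(7) = 6 x (265 + 44) = 1854
D(8) = 7 x (1854 + 265) = 14833
D(9) = 8 x (14833 + 1854) = 133496
D(10) = 9 x (133496 + 14833) = 1334961
D(11) = 10 x (D(10) + D(9)) = 10 x (1334961 + 133496)

Final answer: D(11) = 14684570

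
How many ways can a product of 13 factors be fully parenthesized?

This is counted by the nth Catalan number C_n. Here n = 13 - 1 = 12.
C_n = (2n)!/(n!(n+1)!), so C_{12} = 24!/(12! x 13!) = C(24,12)/13 = 2704156/13.

Final answer: C_{12} = 208012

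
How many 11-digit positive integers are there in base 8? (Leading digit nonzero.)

These are the integers in [8^10, 8^11), so the count is 8^11 - 8^10 = 7 x 8^10.

Final answer: 7516192768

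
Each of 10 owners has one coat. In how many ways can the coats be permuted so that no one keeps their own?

Derangements satisfy D(n) = (n-1)(D(n-1) + D(n-2)), starting from D(0)=1, D(1)=0.
D(2) = 1 x (0 + 1) = 1
D(3) = 2 x (1 + 0) = 2
D(4) = 3 x (2 + 1) = 9
D(5) = 4 x (9 + 2) = 44
D(6) = 5 x (44 + 9) = 265
D(7) = 6 x (265 + 44) = 1854
D(8) = 7 x (1854 + 265) = 14833
D(9) = 8 x (14833 + 1854) = 133496
D(10) = 9 x (D(9) + D(8)) = 9 x (133496 + 14833)

Final answer: D(10) = 1334961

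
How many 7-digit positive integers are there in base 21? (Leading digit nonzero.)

These are the integers in [21^6, 21^7), so the count is 21^7 - 21^6 = 20 x 21^6.

Final answer: 1715322420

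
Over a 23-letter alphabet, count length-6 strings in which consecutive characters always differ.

First character: 23 choices. Each subsequent: 22 choices (must differ from the previous one).
Total: 23 x 22^5.

Final answer: 23 x 22^{5} = 118533536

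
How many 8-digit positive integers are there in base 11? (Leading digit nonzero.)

Leading digit: 10 options (nonzero). Other 7 digit(s): 11 options each.
Total: 10 x 11^7.

Final answer: 194871710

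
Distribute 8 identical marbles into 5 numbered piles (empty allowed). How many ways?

Stars and bars: C(n+k-1, k-1) = C(12,4).

Final answer: C(12,4) = 495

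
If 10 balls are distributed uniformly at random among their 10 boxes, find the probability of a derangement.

Derangements satisfy D(n) = (n-1)(D(n-1) + D(n-2)), starting from D(0)=1, D(1)=0.
Building up: D(2)=1, D(3)=2, D(4)=9, D(5)=44, D(6)=265, D(7)=1854, D(8)=14833, D(9)=133496, D(10)=1334961.
Total arrangements: 10! = 3628800.
Probability = D(10)/10! = 16481/44800.

Final answer: D(10)/10! = 1334961/3628800 = 0.367879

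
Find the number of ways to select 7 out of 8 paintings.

C(8,7) = 8!/(7! x (8-7)!).

Final answer: C(8,7) = 8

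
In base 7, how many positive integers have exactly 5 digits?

Leading digit: 6 options (nonzero). Other 4 digit(s): 7 options each.
Total: 6 x 7^4.

Final answer: 14406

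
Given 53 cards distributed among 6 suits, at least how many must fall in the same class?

By pigeonhole with 53 objects and 6 categories: ceiling(53/6).

Final answer: 9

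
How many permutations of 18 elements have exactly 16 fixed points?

Choose which 16 elements are fixed: C(18,16) = 153.
Derange the remaining 2 using D(j) = (j-1)(D(j-1) + D(j-2)), D(0)=1, D(1)=0: D(2)=1.
Total: 153 x 1.

Final answer: C(18,16) D(2) = 153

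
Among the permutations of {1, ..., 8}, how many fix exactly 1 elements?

Choose which 1 elements are fixed: C(8,1) = 8.
Derange the remaining 7 using D(j) = (j-1)(D(j-1) + D(j-2)), D(0)=1, D(1)=0: D(2)=1, D(3)=2, D(4)=9, D(5)=44, D(6)=265, D(7)=1854.
Total: 8 x 1854.

Final answer: C(8,1) D(7) = 14832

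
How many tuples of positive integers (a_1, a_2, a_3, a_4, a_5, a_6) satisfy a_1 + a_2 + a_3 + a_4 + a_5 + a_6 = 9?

Substitute a'_i = a_i - 1 (so a'_i >= 0). Then sum a'_i = 9 - 6 = 3.
Stars and bars: C(3+6-1, 6-1) = C(8,5).

Final answer: C(8,5) = 56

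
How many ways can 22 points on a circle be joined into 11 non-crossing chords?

The structures are counted by the Catalan number C_n. Here n = 22/2 = 11.
Using C_0 = 1 and C_(k+1) = C_k x 2(2k+1)/(k+2), build up term by term: C_1=1, C_2=2, C_3=5, C_4=14, C_5=42, C_6=132, C_7=429, C_8=1430, C_9=4862, C_10=16796, C_11=58786.

Final answer: C_{11} = 58786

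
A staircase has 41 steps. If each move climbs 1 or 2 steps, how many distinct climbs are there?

Condition on the final move: it is a 1-step (f(n-1) ways to get there) or a 2-step (f(n-2) ways), so f(n) = f(n-1) + f(n-2), with f(1)=1, f(2)=2.
Iterating the recurrence: f(1)=1, f(2)=2, f(3)=3, f(4)=5, f(5)=8, f(6)=13, f(7)=21, f(8)=34, f(9)=55, f(10)=89, f(11)=144, f(12)=233, f(13)=377, f(14)=610, f(15)=987, f(16)=1597, f(17)=2584, f(18)=4181, f(19)=6765, f(20)=10946, f(21)=17711, f(22)=28657, f(23)=46368, f(24)=75025, f(25)=121393, f(26)=196418, f(27)=317811, f(28)=514229, f(29)=832040, f(30)=1346269, f(31)=2178309, f(32)=3524578, f(33)=5702887, f(34)=9227465, f(35)=14930352, f(36)=24157817, f(37)=39088169, f(38)=63245986, f(39)=102334155, f(40)=165580141, f(41)=267914296.

Final answer: 267914296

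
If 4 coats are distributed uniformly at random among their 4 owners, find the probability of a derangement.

Derangements satisfy D(n) = (n-1)(D(n-1) + D(n-2)), starting from D(0)=1, D(1)=0.
Building up: D(2)=1, D(3)=2, D(4)=9.
Total arrangements: 4! = 24.
Probability = D(4)/4! = 3/8.

Final answer: D(4)/4! = 9/24 = 0.375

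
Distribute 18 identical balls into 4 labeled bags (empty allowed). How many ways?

Stars and bars: C(n+k-1, k-1) = C(21,3).

Final answer: C(21,3) = 1330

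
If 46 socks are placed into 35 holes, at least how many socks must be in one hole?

By the pigeonhole principle: ceiling(46/35).

Final answer: 2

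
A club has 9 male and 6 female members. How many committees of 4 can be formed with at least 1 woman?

Sum over valid woman counts:
C(6,1)C(9,3) = 504
C(6,2)C(9,2) = 540
C(6,3)C(9,1) = 180
C(6,4)C(9,0) = 15
Total: 504 + 540 + 180 + 15.

Final answer: 1239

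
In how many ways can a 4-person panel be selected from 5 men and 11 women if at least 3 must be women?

Sum over valid woman counts:
C(11,3)C(5,1) = 825
C(11,4)C(5,0) = 330
Total: 825 + 330.

Final answer: 1155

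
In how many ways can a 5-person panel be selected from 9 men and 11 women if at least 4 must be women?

Sum over valid woman counts:
C(11,4)C(9,1) = 2970
C(11,5)C(9,0) = 462
Total: 2970 + 462.

Final answer: 3432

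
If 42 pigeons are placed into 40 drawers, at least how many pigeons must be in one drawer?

By the pigeonhole principle: ceiling(42/40).

Final answer: 2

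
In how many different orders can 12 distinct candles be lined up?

The number of ways to arrange 12 distinct objects is 12!.

Final answer: 12! = 479001600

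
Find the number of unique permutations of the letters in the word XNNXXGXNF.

Letters (F:1, G:1, N:3, X:4). Total letters: 9.
Permutations = 9!/(4! x 3!).

Final answer: 2520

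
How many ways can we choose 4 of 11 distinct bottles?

C(11,4) = 11!/(4! x 7!).

Final answer: \binom{11}{4} = 330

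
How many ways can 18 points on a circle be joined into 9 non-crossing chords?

This is a standard Catalan-number count: the answer is C_n. Here n = 18/2 = 9.
C_n = C(2n,n) - C(2n,n+1), so C_{9} = C(18,9) - C(18,10) = 48620 - 43758.

Final answer: C_{9} = 4862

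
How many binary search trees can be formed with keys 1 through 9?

This is counted by the nth Catalan number C_n. Here n = 9.
C_n = C(2n,n)/(n+1), so C_{9} = C(18,9)/10 = 48620/10.

Final answer: C_{9} = 4862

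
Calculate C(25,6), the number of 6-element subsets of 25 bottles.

C(25,6) = 25!/(6! x (25-6)!).

Final answer: C(25,6) = 177100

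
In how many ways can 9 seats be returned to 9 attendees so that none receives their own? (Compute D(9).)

D(n) = (n-1)(D(n-1) + D(n-2)), D(0)=1, D(1)=0.
D(2) = 1 x (0 + 1) = 1
D(3) = 2 x (1 + 0) = 2
D(4) = 3 x (2 + 1) = 9
D(5) = 4 x (9 + 2) = 44
D(6) = 5 x (44 + 9) = 265
D(7) = 6 x (265 + 44) = 1854
D(8) = 7 x (1854 + 265) = 14833
D(9) = 8 x (D(8) + D(7)) = 8 x (14833 + 1854)

Final answer: D(9) = 133496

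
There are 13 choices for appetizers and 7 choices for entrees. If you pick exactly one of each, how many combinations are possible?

By the multiplication principle: 13 x 7.

Final answer: 91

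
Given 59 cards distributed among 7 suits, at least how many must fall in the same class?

By pigeonhole with 59 objects and 7 categories: ceiling(59/7).

Final answer: 9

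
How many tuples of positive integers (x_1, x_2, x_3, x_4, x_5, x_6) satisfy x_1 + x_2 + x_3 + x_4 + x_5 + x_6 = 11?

Substitute x'_i = x_i - 1 (so x'_i >= 0). Then sum x'_i = 11 - 6 = 5.
Stars and bars: C(5+6-1, 6-1) = C(10,5).

Final answer: C(10,5) = 252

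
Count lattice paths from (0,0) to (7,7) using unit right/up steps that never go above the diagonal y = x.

Total monotonic paths to (7,7): C(14,7) = 3432.
By the reflection principle, paths that go above the diagonal number C(14,8) = 3003.
Valid Dyck paths: 3432 - 3003.
(Equivalently, C_{7} = C(14,7)/8 = 3432/8.)

Final answer: C_{7} = 429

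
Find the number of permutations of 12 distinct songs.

The number of ways to arrange 12 distinct objects is 12!.

Final answer: 12! = 479001600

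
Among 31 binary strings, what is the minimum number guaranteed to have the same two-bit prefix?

There are 4 possible values for two-bit prefix. With 31 binary strings and 4 categories, by pigeonhole: ceiling(31/4).

Final answer: 8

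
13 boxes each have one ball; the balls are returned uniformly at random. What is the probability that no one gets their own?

Use the recurrence D(n) = (n-1)(D(n-1) + D(n-2)) with D(0)=1, D(1)=0.
Building up: D(2)=1, D(3)=2, D(4)=9, D(5)=44, D(6)=265, D(7)=1854, D(8)=14833, D(9)=133496, D(10)=1334961, D(11)=14684570, D(12)=176214841, D(13)=2290792932.
Total arrangements: 13! = 6227020800.
Probability = D(13)/13! = 63633137/172972800.

Final answer: D(13)/13! = 2290792932/6227020800 = 0.367879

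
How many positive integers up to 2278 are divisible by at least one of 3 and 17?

Multiples of 3: 759. Multiples of 17: 134. Of both (lcm=51): 44.
By inclusion-exclusion: 759 + 134 - 44.

Final answer: 849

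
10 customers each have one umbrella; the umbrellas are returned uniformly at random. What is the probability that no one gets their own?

D(n) = (n-1)(D(n-1) + D(n-2)), D(0)=1, D(1)=0.
Building up: D(2)=1, D(3)=2, D(4)=9, D(5)=44, D(6)=265, D(7)=1854, D(8)=14833, D(9)=133496, D(10)=1334961.
Total arrangements: 10! = 3628800.
Probability = D(10)/10! = 16481/44800.

Final answer: D(10)/10! = 1334961/3628800 = 0.367879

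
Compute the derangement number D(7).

D(n) = (n-1)(D(n-1) + D(n-2)), D(0)=1, D(1)=0.
Building up: D(2)=1, D(3)=2, D(4)=9, D(5)=44, D(6)=265.
D(7) = 6 x (D(6) + D(5)) = 6 x (265 + 44).

Final answer: D(7) = 1854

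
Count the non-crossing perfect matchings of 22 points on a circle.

This is counted by the nth Catalan number C_n. Here n = 22/2 = 11.
C_n = C(2n,n) - C(2n,n+1), so C_{11} = C(22,11) - C(22,12) = 705432 - 646646.

Final answer: C_{11} = 58786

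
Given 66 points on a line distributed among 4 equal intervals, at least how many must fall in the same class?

By pigeonhole with 66 objects and 4 categories: ceiling(66/4).

Final answer: 17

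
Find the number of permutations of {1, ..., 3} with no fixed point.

Use the recurrence D(n) = (n-1)(D(n-1) + D(n-2)) with D(0)=1, D(1)=0.
Building up: D(2)=1.
D(3) = 2 x (D(2) + D(1)) = 2 x (1 + 0).

Final answer: D(3) = 2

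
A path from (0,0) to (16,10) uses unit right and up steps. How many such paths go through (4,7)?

Paths (0,0)->(4,7): C(11,7) = 330.
Paths (4,7)->(16,10): C(15,3) = 455.
By multiplication principle: 330 x 455.

Final answer: 150150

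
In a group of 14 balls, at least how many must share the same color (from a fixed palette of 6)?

There are 6 possible values for color (from a fixed palette of 6). With 14 balls and 6 categories, by pigeonhole: ceiling(14/6).

Final answer: 3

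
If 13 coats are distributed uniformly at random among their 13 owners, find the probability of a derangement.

Derangements satisfy D(n) = (n-1)(D(n-1) + D(n-2)), starting from D(0)=1, D(1)=0.
Building up: D(2)=1, D(3)=2, D(4)=9, D(5)=44, D(6)=265, D(7)=1854, D(8)=14833, D(9)=133496, D(10)=1334961, D(11)=14684570, D(12)=176214841, D(13)=2290792932.
Total arrangements: 13! = 6227020800.
Probability = D(13)/13! = 63633137/172972800.

Final answer: D(13)/13! = 2290792932/6227020800 = 0.367879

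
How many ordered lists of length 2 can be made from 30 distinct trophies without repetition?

P(30,2) = 30!/(30-2)! = 30!/28!.

Final answer: P(30,2) = 870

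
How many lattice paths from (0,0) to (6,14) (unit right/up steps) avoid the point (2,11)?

Total paths to (6,14): C(20,14) = 38760.
Paths through (2,11): C(13,11) x C(7,3) = 2730.
Avoiding (2,11): 38760 - 2730.

Final answer: 36030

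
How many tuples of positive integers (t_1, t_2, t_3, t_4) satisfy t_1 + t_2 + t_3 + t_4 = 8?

Substitute t'_i = t_i - 1 (so t'_i >= 0). Then sum t'_i = 8 - 4 = 4.
Stars and bars: C(4+4-1, 4-1) = C(7,3).

Final answer: C(7,3) = 35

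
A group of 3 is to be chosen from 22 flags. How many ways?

C(22,3) = 22!/(3! x (22-3)!).

Final answer: C(22,3) = 1540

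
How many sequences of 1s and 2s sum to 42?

Let f(n) be the number of climbs. Removing the last move (1 or 2 steps) gives f(n) = f(n-1) + f(n-2); base cases f(1)=1, f(2)=2.
Building up term by term: f(1)=1, f(2)=2, f(3)=3, f(4)=5, f(5)=8, f(6)=13, f(7)=21, f(8)=34, f(9)=55, f(10)=89, f(11)=144, f(12)=233, f(13)=377, f(14)=610, f(15)=987, f(16)=1597, f(17)=2584, f(18)=4181, f(19)=6765, f(20)=10946, f(21)=17711, f(22)=28657, f(23)=46368, f(24)=75025, f(25)=121393, f(26)=196418, f(27)=317811, f(28)=514229, f(29)=832040, f(30)=1346269, f(31)=2178309, f(32)=3524578, f(33)=5702887, f(34)=9227465, f(35)=14930352, f(36)=24157817, f(37)=39088169, f(38)=63245986, f(39)=102334155, f(40)=165580141, f(41)=267914296, f(42)=433494437.

Final answer: 433494437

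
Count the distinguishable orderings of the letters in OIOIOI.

Letters (I:3, O:3). Total letters: 6.
Permutations = 6!/(3! x 3!).

Final answer: 20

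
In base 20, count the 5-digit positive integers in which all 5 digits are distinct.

First digit: 19 (nonzero). Second: 19 (not first). Third: 18, etc.
Total: 19 x 19 x 18 x 17 x 16.

Final answer: 1767456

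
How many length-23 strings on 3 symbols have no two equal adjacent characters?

Let g(n) count such strings. g(1) = 3, and each valid string of length n-1 extends in 2 ways (any symbol but the last), so g(n) = 2 g(n-1).
Total: g(23) = 3 x 2^22.

Final answer: 3 x 2^{22} = 12582912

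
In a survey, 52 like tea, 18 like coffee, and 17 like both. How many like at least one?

|A union B| = |A| + |B| - |A intersect B| = 52 + 18 - 17.

Final answer: 53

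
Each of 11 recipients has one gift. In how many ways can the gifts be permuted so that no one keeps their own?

D(n) = (n-1)(D(n-1) + D(n-2)), D(0)=1, D(1)=0.
D(2) = 1 x (0 + 1) = 1
D(3) = 2 x (1 + 0) = 2
D(4) = 3 x (2 + 1) = 9
D(5) = 4 x (9 + 2) = 44
D(6) = 5 x (44 + 9) = 265
D(7) = 6 x (265 + 44) = 1854
D(8) = 7 x (1854 + 265) = 14833
D(9) = 8 x (14833 + 1854) = 133496
D(10) = 9 x (133496 + 14833) = 1334961
D(11) = 10 x (D(10) + D(9)) = 10 x (1334961 + 133496)

Final answer: D(11) = 14684570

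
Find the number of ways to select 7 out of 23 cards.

C(23,7) = 23!/(7! x 16!).

Final answer: \binom{23}{7} = 245157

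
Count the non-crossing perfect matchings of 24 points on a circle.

This is counted by the nth Catalan number C_n. Here n = 24/2 = 12.
C_n = (2n)!/(n!(n+1)!), so C_{12} = 24!/(12! x 13!) = C(24,12)/13 = 2704156/13.

Final answer: C_{12} = 208012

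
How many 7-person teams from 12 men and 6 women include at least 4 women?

Sum over valid woman counts:
C(6,4)C(12,3) = 3300
C(6,5)C(12,2) = 396
C(6,6)C(12,1) = 12
Total: 3300 + 396 + 12.

Final answer: 3708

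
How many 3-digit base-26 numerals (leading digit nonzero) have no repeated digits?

First digit: 25 (nonzero). Second: 25 (not first). Third: 24, etc.
Total: 25 x 25 x 24.

Final answer: 15000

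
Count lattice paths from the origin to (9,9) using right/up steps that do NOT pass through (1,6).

Total paths to (9,9): C(18,9) = 48620.
Paths through (1,6): C(7,6) x C(11,3) = 1155.
Avoiding (1,6): 48620 - 1155.

Final answer: 47465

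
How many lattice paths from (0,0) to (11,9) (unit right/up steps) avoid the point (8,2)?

Total paths to (11,9): C(20,9) = 167960.
Paths through (8,2): C(10,2) x C(10,7) = 5400.
Avoiding (8,2): 167960 - 5400.

Final answer: 162560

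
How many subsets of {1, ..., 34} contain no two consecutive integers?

Let a(n) count such subsets of {1, ..., n}. Either n is excluded (a(n-1) ways) or n is included, forcing n-1 out (a(n-2) ways), so a(n) = a(n-1) + a(n-2) with a(1)=2, a(2)=3.
Iterating the recurrence: a(1)=2, a(2)=3, a(3)=5, a(4)=8, a(5)=13, a(6)=21, a(7)=34, a(8)=55, a(9)=89, a(10)=144, a(11)=233, a(12)=377, a(13)=610, a(14)=987, a(15)=1597, a(16)=2584, a(17)=4181, a(18)=6765, a(19)=10946, a(20)=17711, a(21)=28657, a(22)=46368, a(23)=75025, a(24)=121393, a(25)=196418, a(26)=317811, a(27)=514229, a(28)=832040, a(29)=1346269, a(30)=2178309, a(31)=3524578, a(32)=5702887, a(33)=9227465, a(34)=14930352.

Final answer: 14930352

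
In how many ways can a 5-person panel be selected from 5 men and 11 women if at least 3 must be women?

Sum over valid woman counts:
C(11,3)C(5,2) = 1650
C(11,4)C(5,1) = 1650
C(11,5)C(5,0) = 462
Total: 1650 + 1650 + 462.

Final answer: 3762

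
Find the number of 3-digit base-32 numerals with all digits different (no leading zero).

First digit: 31 (nonzero). Second: 31 (not first). Third: 30, etc.
Total: 31 x 31 x 30.

Final answer: 28830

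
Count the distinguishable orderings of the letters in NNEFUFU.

Letters (E:1, F:2, N:2, U:2). Total letters: 7.
Permutations = 7!/(2! x 2! x 2!).

Final answer: 630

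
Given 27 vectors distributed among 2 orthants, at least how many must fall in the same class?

By pigeonhole with 27 objects and 2 categories: ceiling(27/2).

Final answer: 14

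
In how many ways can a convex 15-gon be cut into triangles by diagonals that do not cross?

This is a standard Catalan-number count: the answer is C_n. Here n = 15 - 2 = 13.
C_n = (2n)!/(n!(n+1)!), so C_{13} = 26!/(13! x 14!) = C(26,13)/14 = 10400600/14.

Final answer: C_{13} = 742900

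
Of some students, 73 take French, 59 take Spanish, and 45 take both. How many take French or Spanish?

|A union B| = |A| + |B| - |A intersect B| = 73 + 59 - 45.

Final answer: 87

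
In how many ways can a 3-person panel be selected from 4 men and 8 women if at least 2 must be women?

Sum over valid woman counts:
C(8,2)C(4,1) = 112
C(8,3)C(4,0) = 56
Total: 112 + 56.

Final answer: 168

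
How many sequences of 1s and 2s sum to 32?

Let f(n) be the number of climbs. Removing the last move (1 or 2 steps) gives f(n) = f(n-1) + f(n-2); base cases f(1)=1, f(2)=2.
Computing successive values: f(1)=1, f(2)=2, f(3)=3, f(4)=5, f(5)=8, f(6)=13, f(7)=21, f(8)=34, f(9)=55, f(10)=89, f(11)=144, f(12)=233, f(13)=377, f(14)=610, f(15)=987, f(16)=1597, f(17)=2584, f(18)=4181, f(19)=6765, f(20)=10946, f(21)=17711, f(22)=28657, f(23)=46368, f(24)=75025, f(25)=121393, f(26)=196418, f(27)=317811, f(28)=514229, f(29)=832040, f(30)=1346269, f(31)=2178309, f(32)=3524578.

Final answer: 3524578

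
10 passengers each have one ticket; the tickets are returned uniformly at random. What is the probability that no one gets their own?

D(n) = (n-1)(D(n-1) + D(n-2)), D(0)=1, D(1)=0.
Building up: D(2)=1, D(3)=2, D(4)=9, D(5)=44, D(6)=265, D(7)=1854, D(8)=14833, D(9)=133496, D(10)=1334961.
Total arrangements: 10! = 3628800.
Probability = D(10)/10! = 16481/44800.

Final answer: D(10)/10! = 1334961/3628800 = 0.367879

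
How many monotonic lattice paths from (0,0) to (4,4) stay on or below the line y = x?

Total monotonic paths to (4,4): C(8,4) = 70.
Reflecting each bad path at its first crossing gives a bijection with paths to (3,5): C(8,5) = 56.
Valid Dyck paths: 70 - 56.
(Equivalently, C_{4} = C(8,4)/5 = 70/5.)

Final answer: C_{4} = 14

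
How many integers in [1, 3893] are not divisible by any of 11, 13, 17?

|div by 11|=353, |div by 13|=299, |div by 17|=229.
|div by 11&13|=27, |div by 11&17|=20, |div by 13&17|=17, |div by all|=1.
By inclusion-exclusion, divisible by at least one: 353+299+229-27-20-17+1 = 818.
Not divisible by any: 3893 - 818.

Final answer: 3075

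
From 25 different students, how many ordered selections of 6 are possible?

P(25,6) = 25!/(25-6)! = 25!/19!.

Final answer: P(25,6) = 127512000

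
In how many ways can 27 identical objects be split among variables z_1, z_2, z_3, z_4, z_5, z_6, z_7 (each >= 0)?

Stars and bars with 27 stars and 6 bars:
C(27+7-1, 7-1) = C(33,6).

Final answer: C(33,6) = 1107568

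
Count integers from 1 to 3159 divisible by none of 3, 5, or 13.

|div by 3|=1053, |div by 5|=631, |div by 13|=243.
|div by 3&5|=210, |div by 3&13|=81, |div by 5&13|=48, |div by all|=16.
By inclusion-exclusion, divisible by at least one: 1053+631+243-210-81-48+16 = 1604.
Not divisible by any: 3159 - 1604.

Final answer: 1555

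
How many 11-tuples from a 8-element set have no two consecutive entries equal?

First character: 8 choices. Each subsequent: 7 choices (must differ from the previous one).
Total: 8 x 7^10.

Final answer: 8 x 7^{10} = 2259801992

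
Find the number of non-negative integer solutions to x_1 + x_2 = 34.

Stars and bars with 34 stars and 1 bars:
C(34+2-1, 2-1) = C(35,1).

Final answer: C(35,1) = 35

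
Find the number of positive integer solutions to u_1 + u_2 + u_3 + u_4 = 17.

Substitute u'_i = u_i - 1 (so u'_i >= 0). Then sum u'_i = 17 - 4 = 13.
Stars and bars: C(13+4-1, 4-1) = C(16,3).

Final answer: C(16,3) = 560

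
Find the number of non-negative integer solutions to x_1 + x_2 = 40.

Stars and bars with 40 stars and 1 bars:
C(40+2-1, 2-1) = C(41,1).

Final answer: C(41,1) = 41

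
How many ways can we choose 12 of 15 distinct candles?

C(15,12) = 15!/(12! x 3!).

Final answer: \binom{15}{12} = 455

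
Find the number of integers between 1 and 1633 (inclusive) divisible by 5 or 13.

Multiples of 5: 326. Multiples of 13: 125. Of both (lcm=65): 25.
By inclusion-exclusion: 326 + 125 - 25.

Final answer: 426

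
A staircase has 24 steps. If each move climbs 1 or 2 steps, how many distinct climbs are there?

Condition on the final move: it is a 1-step (f(n-1) ways to get there) or a 2-step (f(n-2) ways), so f(n) = f(n-1) + f(n-2), with f(1)=1, f(2)=2.
Iterating the recurrence: f(1)=1, f(2)=2, f(3)=3, f(4)=5, f(5)=8, f(6)=13, f(7)=21, f(8)=34, f(9)=55, f(10)=89, f(11)=144, f(12)=233, f(13)=377, f(14)=610, f(15)=987, f(16)=1597, f(17)=2584, f(18)=4181, f(19)=6765, f(20)=10946, f(21)=17711, f(22)=28657, f(23)=46368, f(24)=75025.

Final answer: 75025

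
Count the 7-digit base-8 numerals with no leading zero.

In base 8, the leading digit has 7 choices (1..7); each of the remaining 6 digits has 8 choices.
Total: 7 x 8^6.

Final answer: 1835008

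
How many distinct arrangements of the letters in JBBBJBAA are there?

Letters (A:2, B:4, J:2). Total letters: 8.
Permutations = 8!/(4! x 2! x 2!).

Final answer: 420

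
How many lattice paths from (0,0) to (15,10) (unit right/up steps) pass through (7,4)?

Paths (0,0)->(7,4): C(11,4) = 330.
Paths (7,4)->(15,10): C(14,6) = 3003.
By multiplication principle: 330 x 3003.

Final answer: 990990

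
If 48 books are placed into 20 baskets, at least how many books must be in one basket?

By the pigeonhole principle: ceiling(48/20).

Final answer: 3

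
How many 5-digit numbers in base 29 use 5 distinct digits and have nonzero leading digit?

The leading digit has 28 choices (anything but zero); the next has 28 (anything but the first), then 27, and so on, one fewer each time.
Total: 28 x 28 x 27 x 26 x 25.

Final answer: 13759200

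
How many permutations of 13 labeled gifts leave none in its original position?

Use the recurrence D(n) = (n-1)(D(n-1) + D(n-2)) with D(0)=1, D(1)=0.
D(2) = 1 x (0 + 1) = 1
D(3) = 2 x (1 + 0) = 2
D(4) = 3 x (2 + 1) = 9
D(5) = 4 x (9 + 2) = 44
D(6) = 5 x (44 + 9) = 265
D(7) = 6 x (265 + 44) = 1854
D(8) = 7 x (1854 + 265) = 14833
D(9) = 8 x (14833 + 1854) = 133496
D(10) = 9 x (133496 + 14833) = 1334961
D(11) = 10 x (1334961 + 133496) = 14684570
D(12) = 11 x (14684570 + 1334961) = 176214841
D(13) = 12 x (D(12) + D(11)) = 12 x (176214841 + 14684570)

Final answer: D(13) = 2290792932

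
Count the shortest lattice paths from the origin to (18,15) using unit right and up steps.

Each path has 18 right steps and 15 up steps in some order (33 steps total).
Choose which 15 of the 33 steps are up: C(33,15).

Final answer: C(33,15) = 1037158320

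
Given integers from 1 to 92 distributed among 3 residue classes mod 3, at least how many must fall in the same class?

By pigeonhole with 92 objects and 3 categories: ceiling(92/3).

Final answer: 31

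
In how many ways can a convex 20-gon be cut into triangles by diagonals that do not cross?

This is a standard Catalan-number count: the answer is C_n. Here n = 20 - 2 = 18.
C_n = C(2n,n) - C(2n,n+1), so C_{18} = C(36,18) - C(36,19) = 9075135300 - 8597496600.

Final answer: C_{18} = 477638700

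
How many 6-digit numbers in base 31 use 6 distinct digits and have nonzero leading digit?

First digit: 30 (nonzero). Second: 30 (not first). Third: 29, etc.
Total: 30 x 30 x 29 x 28 x 27 x 26.

Final answer: 513021600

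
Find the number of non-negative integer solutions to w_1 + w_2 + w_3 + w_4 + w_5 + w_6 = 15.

Stars and bars with 15 stars and 5 bars:
C(15+6-1, 6-1) = C(20,5).

Final answer: C(20,5) = 15504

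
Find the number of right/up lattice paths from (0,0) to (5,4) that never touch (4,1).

Total paths to (5,4): C(9,4) = 126.
Paths through (4,1): C(5,1) x C(4,3) = 20.
Avoiding (4,1): 126 - 20.

Final answer: 106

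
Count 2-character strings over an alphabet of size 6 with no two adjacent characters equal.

First character: 6 choices. Each subsequent: 5 choices (must differ from the previous one).
Total: 6 x 5^1.

Final answer: 6 x 5^{1} = 30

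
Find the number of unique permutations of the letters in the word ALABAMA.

Letters (A:4, B:1, L:1, M:1). Total letters: 7.
Permutations = 7!/(4!).

Final answer: 210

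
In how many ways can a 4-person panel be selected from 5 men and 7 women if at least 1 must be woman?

Sum over valid woman counts:
C(7,1)C(5,3) = 70
C(7,2)C(5,2) = 210
C(7,3)C(5,1) = 175
C(7,4)C(5,0) = 35
Total: 70 + 210 + 175 + 35.

Final answer: 490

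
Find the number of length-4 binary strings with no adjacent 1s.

Classify by the final bit: ...0 gives a(n-1) strings, ...01 gives a(n-2) strings. Thus a(n) = a(n-1) + a(n-2) with a(1)=2, a(2)=3.
Computing successive values: a(1)=2, a(2)=3, a(3)=5, a(4)=8.

Final answer: 8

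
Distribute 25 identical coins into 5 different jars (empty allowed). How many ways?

Stars and bars: C(n+k-1, k-1) = C(29,4).

Final answer: C(29,4) = 23751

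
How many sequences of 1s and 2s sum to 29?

Condition on the final move: it is a 1-step (f(n-1) ways to get there) or a 2-step (f(n-2) ways), so f(n) = f(n-1) + f(n-2), with f(1)=1, f(2)=2.
Computing successive values: f(1)=1, f(2)=2, f(3)=3, f(4)=5, f(5)=8, f(6)=13, f(7)=21, f(8)=34, f(9)=55, f(10)=89, f(11)=144, f(12)=233, f(13)=377, f(14)=610, f(15)=987, f(16)=1597, f(17)=2584, f(18)=4181, f(19)=6765, f(20)=10946, f(21)=17711, f(22)=28657, f(23)=46368, f(24)=75025, f(25)=121393, f(26)=196418, f(27)=317811, f(28)=514229, f(29)=832040.

Final answer: 832040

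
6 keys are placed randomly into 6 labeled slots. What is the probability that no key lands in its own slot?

D(n) = (n-1)(D(n-1) + D(n-2)), D(0)=1, D(1)=0.
Building up: D(2)=1, D(3)=2, D(4)=9, D(5)=44, D(6)=265.
Total arrangements: 6! = 720.
Probability = D(6)/6! = 53/144.

Final answer: D(6)/6! = 265/720 = 0.368056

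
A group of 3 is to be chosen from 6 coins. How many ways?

C(6,3) = 6!/(3! x (6-3)!).

Final answer: C(6,3) = 20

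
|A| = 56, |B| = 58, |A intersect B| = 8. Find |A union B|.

|A union B| = |A| + |B| - |A intersect B| = 56 + 58 - 8.

Final answer: 106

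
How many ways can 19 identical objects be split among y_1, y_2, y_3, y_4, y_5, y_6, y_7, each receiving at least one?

Substitute y'_i = y_i - 1 (so y'_i >= 0). Then sum y'_i = 19 - 7 = 12.
Stars and bars: C(12+7-1, 7-1) = C(18,6).

Final answer: C(18,6) = 18564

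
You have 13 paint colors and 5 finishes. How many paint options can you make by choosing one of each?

By the multiplication principle: 13 x 5.

Final answer: 65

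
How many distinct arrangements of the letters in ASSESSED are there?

Letters (A:1, D:1, E:2, S:4). Total letters: 8.
Permutations = 8!/(4! x 2!).

Final answer: 840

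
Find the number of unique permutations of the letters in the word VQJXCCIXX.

Letters (C:2, I:1, J:1, Q:1, V:1, X:3). Total letters: 9.
Permutations = 9!/(3! x 2!).

Final answer: 30240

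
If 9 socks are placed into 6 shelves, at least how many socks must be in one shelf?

By the pigeonhole principle: ceiling(9/6).

Final answer: 2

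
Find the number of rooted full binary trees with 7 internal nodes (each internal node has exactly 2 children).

This is counted by the nth Catalan number C_n. Here n = 7.
C_n = (2n)!/(n!(n+1)!), so C_{7} = 14!/(7! x 8!) = C(14,7)/8 = 3432/8.

Final answer: C_{7} = 429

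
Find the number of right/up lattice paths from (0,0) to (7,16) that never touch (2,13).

Total paths to (7,16): C(23,16) = 245157.
Paths through (2,13): C(15,13) x C(8,3) = 5880.
Avoiding (2,13): 245157 - 5880.

Final answer: 239277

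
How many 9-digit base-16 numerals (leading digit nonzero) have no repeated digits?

The leading digit has 15 choices (anything but zero); the next has 15 (anything but the first), then 14, and so on, one fewer each time.
Total: 15 x 15 x 14 x 13 x 12 x 11 x 10 x 9 x 8.

Final answer: 3891888000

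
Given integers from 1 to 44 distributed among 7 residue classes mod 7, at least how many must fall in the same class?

By pigeonhole with 44 objects and 7 categories: ceiling(44/7).

Final answer: 7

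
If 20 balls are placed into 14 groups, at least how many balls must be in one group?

By the pigeonhole principle: ceiling(20/14).

Final answer: 2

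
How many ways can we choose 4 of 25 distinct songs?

C(25,4) = 25!/(4! x (25-4)!).

Final answer: C(25,4) = 12650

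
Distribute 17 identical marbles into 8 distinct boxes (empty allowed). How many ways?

Stars and bars: C(n+k-1, k-1) = C(24,7).

Final answer: C(24,7) = 346104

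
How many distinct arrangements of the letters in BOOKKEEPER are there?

Letters (B:1, E:3, K:2, O:2, P:1, R:1). Total letters: 10.
Permutations = 10!/(3! x 2! x 2!).

Final answer: 151200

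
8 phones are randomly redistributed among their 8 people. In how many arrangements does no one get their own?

D(n) = (n-1)(D(n-1) + D(n-2)), D(0)=1, D(1)=0.
D(2) = 1 x (0 + 1) = 1
D(3) = 2 x (1 + 0) = 2
D(4) = 3 x (2 + 1) = 9
D(5) = 4 x (9 + 2) = 44
D(6) = 5 x (44 + 9) = 265
D(7) = 6 x (265 + 44) = 1854
D(8) = 7 x (D(7) + D(6)) = 7 x (1854 + 265)

Final answer: D(8) = 14833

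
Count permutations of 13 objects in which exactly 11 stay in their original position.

Choose which 11 elements are fixed: C(13,11) = 78.
Derange the remaining 2 using D(j) = (j-1)(D(j-1) + D(j-2)), D(0)=1, D(1)=0: D(2)=1.
Total: 78 x 1.

Final answer: C(13,11) D(2) = 78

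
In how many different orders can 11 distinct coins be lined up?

The number of ways to arrange 11 distinct objects is 11!.

Final answer: 11! = 39916800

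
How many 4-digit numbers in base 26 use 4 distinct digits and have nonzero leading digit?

The leading digit has 25 choices (anything but zero); the next has 25 (anything but the first), then 24, and so on, one fewer each time.
Total: 25 x 25 x 24 x 23.

Final answer: 345000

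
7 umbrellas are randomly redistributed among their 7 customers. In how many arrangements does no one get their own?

D(n) = (n-1)(D(n-1) + D(n-2)), D(0)=1, D(1)=0.
D(2) = 1 x (0 + 1) = 1
D(3) = 2 x (1 + 0) = 2
D(4) = 3 x (2 + 1) = 9
D(5) = 4 x (9 + 2) = 44
D(6) = 5 x (44 + 9) = 265
D(7) = 6 x (D(6) + D(5)) = 6 x (265 + 44)

Final answer: D(7) = 1854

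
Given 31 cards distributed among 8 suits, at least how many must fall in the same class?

By pigeonhole with 31 objects and 8 categories: ceiling(31/8).

Final answer: 4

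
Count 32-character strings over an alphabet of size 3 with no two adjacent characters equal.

First character: 3 choices. Each subsequent: 2 choices (must differ from the previous one).
Total: 3 x 2^31.

Final answer: 3 x 2^{31} = 6442450944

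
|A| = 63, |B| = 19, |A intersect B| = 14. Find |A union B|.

|A union B| = |A| + |B| - |A intersect B| = 63 + 19 - 14.

Final answer: 68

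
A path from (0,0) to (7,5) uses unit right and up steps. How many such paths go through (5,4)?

Paths (0,0)->(5,4): C(9,4) = 126.
Paths (5,4)->(7,5): C(3,1) = 3.
By multiplication principle: 126 x 3.

Final answer: 378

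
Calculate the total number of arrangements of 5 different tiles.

The number of ways to arrange 5 distinct objects is 5!.

Final answer: 5! = 120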